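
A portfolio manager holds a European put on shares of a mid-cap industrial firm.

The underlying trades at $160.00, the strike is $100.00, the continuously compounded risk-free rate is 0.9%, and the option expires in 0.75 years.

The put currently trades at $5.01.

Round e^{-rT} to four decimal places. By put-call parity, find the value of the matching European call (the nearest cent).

e^(−rT) = e^(−0.009·0.75) = 0.9933
Put-call parity: C − P = S − K·e^(−rT) = 160 − 100·0.9933 = 160 − 99.3300 = 60.6700
C = P + (C − P) = 5.01 + (60.6700) = 65.6800

$65.68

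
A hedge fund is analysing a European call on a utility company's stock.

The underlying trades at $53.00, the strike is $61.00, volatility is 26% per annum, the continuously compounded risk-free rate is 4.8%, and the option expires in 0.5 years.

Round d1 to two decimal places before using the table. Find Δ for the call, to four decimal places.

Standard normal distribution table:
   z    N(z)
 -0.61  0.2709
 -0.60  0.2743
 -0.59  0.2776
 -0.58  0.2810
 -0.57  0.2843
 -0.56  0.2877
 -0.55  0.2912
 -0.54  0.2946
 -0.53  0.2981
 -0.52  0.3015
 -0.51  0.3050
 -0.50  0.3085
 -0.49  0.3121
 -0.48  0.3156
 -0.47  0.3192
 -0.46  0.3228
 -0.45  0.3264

σ√T = 0.26 × 0.7071 = 0.1838
ln(S/K) + (r + σ²/2)T = ln(53/61) + (0.048 + 0.26²/2)·0.5 = -0.1406 + 0.0409 = -0.0997
d₁ = -0.0997 / 0.1838 = -0.5422 ≈ -0.54
N(d₁) = N(-0.54) = 0.2946
Δ_call = N(d₁) = 0.2946

0.2946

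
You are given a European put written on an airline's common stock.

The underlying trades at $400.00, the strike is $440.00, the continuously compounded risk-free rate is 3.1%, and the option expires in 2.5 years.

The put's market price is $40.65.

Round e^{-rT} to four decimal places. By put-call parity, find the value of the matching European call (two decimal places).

$33.47

e^(−rT) = e^(−0.031·2.5) = 0.9254
Put-call parity: C − P = S − K·e^(−rT) = 400 − 440·0.9254 = 400 − 407.1760 = -7.1760
C = P + (C − P) = 40.65 + (-7.1760) = 33.4740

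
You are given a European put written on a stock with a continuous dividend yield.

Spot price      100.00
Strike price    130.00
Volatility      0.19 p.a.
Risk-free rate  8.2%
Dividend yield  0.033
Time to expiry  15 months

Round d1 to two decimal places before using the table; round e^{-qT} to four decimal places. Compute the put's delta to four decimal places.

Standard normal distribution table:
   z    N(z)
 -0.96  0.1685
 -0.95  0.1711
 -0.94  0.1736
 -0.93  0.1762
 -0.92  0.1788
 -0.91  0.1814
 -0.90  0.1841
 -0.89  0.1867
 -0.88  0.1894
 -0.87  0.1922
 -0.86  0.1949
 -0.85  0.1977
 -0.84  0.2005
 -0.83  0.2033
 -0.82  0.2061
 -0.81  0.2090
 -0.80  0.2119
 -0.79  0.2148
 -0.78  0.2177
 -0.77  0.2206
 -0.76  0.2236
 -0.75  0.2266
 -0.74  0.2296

σ√T = 0.19 × 1.1180 = 0.2124
d₁ = [ln(100/130) + (0.082 − 0.033 + 0.19²/2)·1.25] / 0.2124 = [-0.2624 + 0.0838] / 0.2124 = -0.8405 ≈ -0.84
N(d₁) = N(-0.84) = 0.2005
Δ_put = exp(−qT)·(N(d₁) − 1) = 0.9596·(0.2005 − 1) = -0.7672

-0.7672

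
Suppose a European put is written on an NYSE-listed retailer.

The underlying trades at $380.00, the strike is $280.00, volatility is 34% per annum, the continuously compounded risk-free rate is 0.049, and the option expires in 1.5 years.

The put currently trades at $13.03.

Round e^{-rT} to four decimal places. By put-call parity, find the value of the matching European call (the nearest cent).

exp(−rT) = exp(−0.049·1.5) = 0.9291
Put-call parity: C − P = S − K·e^(−rT) = 380 − 280·0.9291 = 380 − 260.1480 = 119.8520
C = P + (C − P) = 13.03 + (119.8520) = 132.8820

$132.88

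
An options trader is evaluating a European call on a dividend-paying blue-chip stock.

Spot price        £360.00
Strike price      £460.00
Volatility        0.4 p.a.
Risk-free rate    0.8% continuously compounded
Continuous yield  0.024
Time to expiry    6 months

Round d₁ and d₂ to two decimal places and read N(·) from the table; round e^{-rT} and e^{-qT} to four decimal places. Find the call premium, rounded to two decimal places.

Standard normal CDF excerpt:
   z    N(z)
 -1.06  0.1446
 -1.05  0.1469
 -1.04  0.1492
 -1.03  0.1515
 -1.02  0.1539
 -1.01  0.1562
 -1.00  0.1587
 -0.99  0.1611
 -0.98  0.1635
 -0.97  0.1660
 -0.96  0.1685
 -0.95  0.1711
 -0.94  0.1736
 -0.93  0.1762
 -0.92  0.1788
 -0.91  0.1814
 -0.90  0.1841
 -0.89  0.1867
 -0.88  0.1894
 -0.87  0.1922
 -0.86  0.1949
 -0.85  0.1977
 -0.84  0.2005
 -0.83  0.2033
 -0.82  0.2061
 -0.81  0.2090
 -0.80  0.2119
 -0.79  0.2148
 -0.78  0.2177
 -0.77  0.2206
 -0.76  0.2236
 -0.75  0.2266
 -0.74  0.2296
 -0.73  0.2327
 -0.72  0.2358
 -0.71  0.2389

T = 0.5;  σ√T = 0.2828
d₁ = [ln(360/460) + (0.008 − 0.024 + 0.4²/2)·0.5] / 0.2828 = [-0.2451 + 0.0320] / 0.2828 = -0.7535 ≈ -0.75
d₂ = d₁ − σ√T = -0.7535 − 0.2828 = -1.0363 ≈ -1.04
exp(−qT) = exp(−0.024·0.5) = 0.9881;  exp(−rT) = exp(−0.008·0.5) = 0.9960
N(d₁) = N(-0.75) = 0.2266;  N(d₂) = N(-1.04) = 0.1492
C = 360·0.9881·0.2266 − 460·0.9960·0.1492 = 80.6052 − 68.3575 = 12.2478

£12.25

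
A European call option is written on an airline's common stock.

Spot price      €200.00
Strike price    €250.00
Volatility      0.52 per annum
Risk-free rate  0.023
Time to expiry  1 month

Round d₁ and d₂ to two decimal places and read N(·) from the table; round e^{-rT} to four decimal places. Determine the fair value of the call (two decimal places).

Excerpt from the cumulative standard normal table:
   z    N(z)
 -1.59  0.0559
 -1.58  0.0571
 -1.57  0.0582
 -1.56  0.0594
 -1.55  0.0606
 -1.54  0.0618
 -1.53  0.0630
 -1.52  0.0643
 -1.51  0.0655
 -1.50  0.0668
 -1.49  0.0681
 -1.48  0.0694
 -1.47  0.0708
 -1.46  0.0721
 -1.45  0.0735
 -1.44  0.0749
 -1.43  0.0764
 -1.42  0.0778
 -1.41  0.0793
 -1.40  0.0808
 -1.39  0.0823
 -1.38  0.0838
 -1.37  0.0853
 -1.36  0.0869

€1.04

σ√T = 0.52 × 0.2887 = 0.1501
ln(S/K) + (r + σ²/2)T = ln(200/250) + (0.023 + 0.52²/2)·0.08333 = -0.2231 + 0.0132 = -0.2100
d₁ = -0.2100 / 0.1501 = -1.3987 → -1.40
d₂ = d₁ − σ√T = -1.3987 − 0.1501 = -1.5488 → -1.55
exp(−rT) = exp(−0.023·0.08333) = 0.9981
N(d₁) = N(-1.40) = 0.0808;  N(d₂) = N(-1.55) = 0.0606
C = 200·0.0808 − 250·0.9981·0.0606 = 16.1600 − 15.1212 = 1.0388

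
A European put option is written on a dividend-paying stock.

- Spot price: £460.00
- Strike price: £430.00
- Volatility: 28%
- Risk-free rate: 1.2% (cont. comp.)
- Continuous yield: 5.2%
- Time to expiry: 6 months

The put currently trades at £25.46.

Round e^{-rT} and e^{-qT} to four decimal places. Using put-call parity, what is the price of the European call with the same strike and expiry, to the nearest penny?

£46.22

exp(−qT) = exp(−0.052·0.5) = 0.9743;  exp(−rT) = exp(−0.012·0.5) = 0.9940
Put-call parity: C − P = S·e^(−qT) − K·e^(−rT) = 460·0.9743 − 430·0.9940 = 448.1780 − 427.4200 = 20.7580
C = P + (C − P) = 25.46 + (20.7580) = 46.2180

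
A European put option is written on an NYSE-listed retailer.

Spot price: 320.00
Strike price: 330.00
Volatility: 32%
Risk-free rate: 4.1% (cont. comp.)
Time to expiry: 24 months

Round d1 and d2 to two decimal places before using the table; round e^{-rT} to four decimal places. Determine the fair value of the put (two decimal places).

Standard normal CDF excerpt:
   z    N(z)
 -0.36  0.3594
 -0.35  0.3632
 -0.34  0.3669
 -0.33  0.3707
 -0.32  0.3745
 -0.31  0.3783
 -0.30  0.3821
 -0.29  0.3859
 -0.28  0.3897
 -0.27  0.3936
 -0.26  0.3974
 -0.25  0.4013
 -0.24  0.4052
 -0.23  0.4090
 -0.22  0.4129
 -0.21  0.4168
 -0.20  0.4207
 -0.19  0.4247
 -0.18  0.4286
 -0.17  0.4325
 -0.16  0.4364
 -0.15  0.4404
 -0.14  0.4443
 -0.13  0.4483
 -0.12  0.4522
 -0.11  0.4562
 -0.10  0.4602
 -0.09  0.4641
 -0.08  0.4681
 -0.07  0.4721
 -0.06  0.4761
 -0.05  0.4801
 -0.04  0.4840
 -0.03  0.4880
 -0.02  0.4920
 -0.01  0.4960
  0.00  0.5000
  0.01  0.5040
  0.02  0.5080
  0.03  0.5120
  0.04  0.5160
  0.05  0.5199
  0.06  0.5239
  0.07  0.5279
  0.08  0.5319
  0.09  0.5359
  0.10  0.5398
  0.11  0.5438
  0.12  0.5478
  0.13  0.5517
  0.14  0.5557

T = 2;  σ√T = 0.4525
d₁ = [ln(320/330) + (0.041 + ½·0.32²)·2] / (σ√T) = (-0.0308 + 0.1844) / 0.4525 = 0.3395 → 0.34
d₂ = 0.3395 − 0.4525 = -0.1131 → -0.11
exp(−rT) = exp(−0.041·2) = 0.9213
N(−d₂) = N(0.11) = 0.5438;  N(−d₁) = N(-0.34) = 0.3669
P = 330·0.9213·0.5438 − 320·0.3669 = 165.3310 − 117.4080 = 47.9230

47.92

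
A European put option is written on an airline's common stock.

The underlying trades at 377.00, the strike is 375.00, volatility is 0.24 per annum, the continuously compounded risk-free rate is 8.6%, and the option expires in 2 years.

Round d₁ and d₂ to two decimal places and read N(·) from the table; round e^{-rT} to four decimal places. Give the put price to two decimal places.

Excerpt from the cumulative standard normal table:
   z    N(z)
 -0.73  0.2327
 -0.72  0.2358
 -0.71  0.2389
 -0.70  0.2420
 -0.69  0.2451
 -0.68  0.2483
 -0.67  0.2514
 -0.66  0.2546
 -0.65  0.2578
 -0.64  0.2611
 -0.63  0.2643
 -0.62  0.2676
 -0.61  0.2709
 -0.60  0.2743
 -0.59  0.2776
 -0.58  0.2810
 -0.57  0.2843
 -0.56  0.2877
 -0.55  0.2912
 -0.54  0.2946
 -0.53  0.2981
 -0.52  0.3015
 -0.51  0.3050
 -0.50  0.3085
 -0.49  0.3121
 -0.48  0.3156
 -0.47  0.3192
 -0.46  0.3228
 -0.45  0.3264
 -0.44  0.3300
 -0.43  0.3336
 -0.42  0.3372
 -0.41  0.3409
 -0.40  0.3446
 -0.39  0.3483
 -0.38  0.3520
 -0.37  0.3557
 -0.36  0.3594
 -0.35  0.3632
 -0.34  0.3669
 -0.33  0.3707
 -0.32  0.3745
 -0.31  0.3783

σ√T = 0.24 × 1.4142 = 0.3394
d₁ = [ln(377/375) + (0.086 + 0.24²/2)·2] / 0.3394 = [0.0053 + 0.2296] / 0.3394 = 0.6921 → 0.69
d₂ = d₁ − σ√T = 0.6921 − 0.3394 = 0.3527 → 0.35
e^(−rT) = e^(−0.086·2) = 0.8420
P = 375·0.8420·N(-0.35) − 377·N(-0.69) = 375·0.8420·0.3632 − 377·0.2451 = 114.6804 − 92.4027 = 22.2777

22.28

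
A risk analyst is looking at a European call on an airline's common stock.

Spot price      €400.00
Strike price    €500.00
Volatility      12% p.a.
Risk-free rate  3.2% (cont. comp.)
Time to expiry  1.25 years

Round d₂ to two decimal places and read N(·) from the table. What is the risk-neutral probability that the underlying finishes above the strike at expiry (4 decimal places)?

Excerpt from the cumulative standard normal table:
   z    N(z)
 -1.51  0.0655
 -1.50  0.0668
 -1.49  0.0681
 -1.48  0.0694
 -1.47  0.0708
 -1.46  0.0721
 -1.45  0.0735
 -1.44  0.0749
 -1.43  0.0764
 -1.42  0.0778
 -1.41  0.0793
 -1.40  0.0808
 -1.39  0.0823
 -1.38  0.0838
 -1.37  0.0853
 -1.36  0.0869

T = 1.25;  σ√T = 0.1342
d₁ = [ln(400/500) + (0.032 + 0.12²/2)·1.25] / 0.1342 = [-0.2231 + 0.0490] / 0.1342 = -1.2980 which rounds to -1.30
d₂ = d₁ − σ√T = -1.2980 − 0.1342 = -1.4322 which rounds to -1.43
Pr(exercise) under Q = N(d₂) = 0.0764

0.0764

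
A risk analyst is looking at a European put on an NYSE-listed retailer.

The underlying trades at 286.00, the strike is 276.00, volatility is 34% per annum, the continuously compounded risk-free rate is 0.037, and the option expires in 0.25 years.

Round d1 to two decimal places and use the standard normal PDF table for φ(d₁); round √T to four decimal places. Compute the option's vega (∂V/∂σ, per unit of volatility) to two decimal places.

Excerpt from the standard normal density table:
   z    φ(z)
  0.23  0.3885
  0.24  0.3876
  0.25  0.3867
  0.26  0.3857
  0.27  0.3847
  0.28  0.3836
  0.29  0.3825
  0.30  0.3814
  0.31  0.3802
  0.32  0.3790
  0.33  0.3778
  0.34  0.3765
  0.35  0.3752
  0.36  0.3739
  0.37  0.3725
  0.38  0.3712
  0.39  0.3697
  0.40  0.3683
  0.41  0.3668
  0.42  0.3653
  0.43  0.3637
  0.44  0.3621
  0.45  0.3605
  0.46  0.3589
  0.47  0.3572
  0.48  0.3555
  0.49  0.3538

σ√T = 0.34·√0.25 = 0.1700
d₁ = [ln(286/276) + (0.037 + 0.34²/2)·0.25] / 0.1700 = [0.0356 + 0.0237] / 0.1700 = 0.3488 which rounds to 0.35
√T = √0.25 = 0.5000
φ(d₁) = φ(0.35) = 0.3752
vega = S·φ(d₁)·√T = 286·0.3752·0.5000 = 53.6536
(Call and put vega coincide under Black-Scholes.)

53.65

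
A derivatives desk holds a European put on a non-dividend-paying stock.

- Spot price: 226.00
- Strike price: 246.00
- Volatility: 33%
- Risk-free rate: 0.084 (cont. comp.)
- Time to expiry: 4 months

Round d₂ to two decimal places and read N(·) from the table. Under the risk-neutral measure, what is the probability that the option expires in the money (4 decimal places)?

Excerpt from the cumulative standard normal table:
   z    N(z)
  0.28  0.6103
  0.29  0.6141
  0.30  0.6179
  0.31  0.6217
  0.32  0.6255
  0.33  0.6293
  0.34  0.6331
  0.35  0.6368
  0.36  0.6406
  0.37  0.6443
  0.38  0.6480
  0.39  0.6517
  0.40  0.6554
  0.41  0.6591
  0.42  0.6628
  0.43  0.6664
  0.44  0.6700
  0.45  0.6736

T = 0.3333;  σ√T = 0.1905
d₁ = [ln(226/246) + (0.084 + 0.33²/2)·0.3333] / 0.1905 = [-0.0848 + 0.0462] / 0.1905 = -0.2028 which rounds to -0.20
d₂ = d₁ − σ√T = -0.2028 − 0.1905 = -0.3934 which rounds to -0.39
Risk-neutral Pr[S_T < K] = N(−d₂) = N(0.39) = 0.6517

0.6517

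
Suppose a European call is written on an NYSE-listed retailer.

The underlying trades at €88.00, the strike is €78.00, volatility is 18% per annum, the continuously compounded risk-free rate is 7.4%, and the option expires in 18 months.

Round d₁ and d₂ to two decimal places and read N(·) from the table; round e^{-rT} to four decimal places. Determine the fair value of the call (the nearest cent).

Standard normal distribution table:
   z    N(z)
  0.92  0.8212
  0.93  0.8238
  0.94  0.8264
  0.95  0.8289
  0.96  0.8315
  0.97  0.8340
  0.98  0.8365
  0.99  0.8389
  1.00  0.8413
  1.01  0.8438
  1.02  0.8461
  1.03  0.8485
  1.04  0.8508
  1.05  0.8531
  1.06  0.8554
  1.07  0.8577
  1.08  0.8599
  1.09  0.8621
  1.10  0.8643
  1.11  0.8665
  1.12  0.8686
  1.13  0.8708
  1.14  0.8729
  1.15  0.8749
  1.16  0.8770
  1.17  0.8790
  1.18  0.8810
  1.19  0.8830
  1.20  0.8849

€19.49

σ√T = 0.18 × 1.2247 = 0.2205
ln(S/K) + (r + σ²/2)T = ln(88/78) + (0.074 + 0.18²/2)·1.5 = 0.1206 + 0.1353 = 0.2559
d₁ = 0.2559 / 0.2205 = 1.1609 ≈ 1.16
d₂ = d₁ − σ√T = 1.1609 − 0.2205 = 0.9405 ≈ 0.94
exp(−rT) = exp(−0.074·1.5) = 0.8949
N(d₁) = N(1.16) = 0.8770;  N(d₂) = N(0.94) = 0.8264
C = 88·0.8770 − 78·0.8949·0.8264 = 77.1760 − 57.6845 = 19.4915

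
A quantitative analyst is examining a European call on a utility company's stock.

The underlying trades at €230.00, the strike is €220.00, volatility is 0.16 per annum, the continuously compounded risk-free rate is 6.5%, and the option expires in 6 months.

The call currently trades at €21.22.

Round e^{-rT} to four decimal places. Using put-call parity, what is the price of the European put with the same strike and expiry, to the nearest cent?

e^(−rT) = e^(−0.065·0.5) = 0.9680
Put-call parity: C − P = S − K·e^(−rT) = 230 − 220·0.9680 = 230 − 212.9600 = 17.0400
P = C − (C − P) = 21.22 − (17.0400) = 4.1800

€4.18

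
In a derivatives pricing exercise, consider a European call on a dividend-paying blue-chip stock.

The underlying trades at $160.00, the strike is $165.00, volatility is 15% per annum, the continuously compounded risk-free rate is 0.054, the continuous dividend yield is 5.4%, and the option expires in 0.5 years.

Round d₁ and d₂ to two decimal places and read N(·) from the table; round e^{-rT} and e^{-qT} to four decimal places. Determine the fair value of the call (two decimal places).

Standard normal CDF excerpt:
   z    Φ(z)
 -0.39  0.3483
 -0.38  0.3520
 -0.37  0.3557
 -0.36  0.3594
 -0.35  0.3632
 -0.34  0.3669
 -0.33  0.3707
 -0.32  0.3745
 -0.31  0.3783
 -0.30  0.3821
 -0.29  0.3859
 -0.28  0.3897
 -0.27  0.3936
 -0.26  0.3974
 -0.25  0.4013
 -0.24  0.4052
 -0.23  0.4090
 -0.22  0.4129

σ√T = 0.15 × 0.7071 = 0.1061
ln(S/K) + (r − q + σ²/2)T = ln(160/165) + (0.054 − 0.054 + 0.15²/2)·0.5 = -0.0308 + 0.0056 = -0.0251
d₁ = -0.0251 / 0.1061 = -0.2371 → -0.24
d₂ = d₁ − σ√T = -0.2371 − 0.1061 = -0.3432 → -0.34
e^(−qT) = e^(−0.054·0.5) = 0.9734;  e^(−rT) = e^(−0.054·0.5) = 0.9734
N(d₁) = N(-0.24) = 0.4052;  N(d₂) = N(-0.34) = 0.3669
C = 160·0.9734·0.4052 − 165·0.9734·0.3669 = 63.1075 − 58.9282 = 4.1793

$4.18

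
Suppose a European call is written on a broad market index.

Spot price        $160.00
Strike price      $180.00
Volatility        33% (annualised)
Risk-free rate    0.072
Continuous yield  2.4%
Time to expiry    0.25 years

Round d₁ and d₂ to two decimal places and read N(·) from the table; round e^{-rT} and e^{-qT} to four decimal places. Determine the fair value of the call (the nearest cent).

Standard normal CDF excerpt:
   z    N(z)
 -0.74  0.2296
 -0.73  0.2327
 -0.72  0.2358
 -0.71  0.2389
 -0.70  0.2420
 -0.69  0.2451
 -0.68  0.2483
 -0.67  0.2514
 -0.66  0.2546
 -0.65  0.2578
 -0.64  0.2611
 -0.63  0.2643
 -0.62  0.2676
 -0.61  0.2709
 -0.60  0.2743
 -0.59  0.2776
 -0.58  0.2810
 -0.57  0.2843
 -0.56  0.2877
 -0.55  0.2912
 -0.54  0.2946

T = 0.25;  σ√T = 0.1650
ln(S/K) + (r − q + σ²/2)T = ln(160/180) + (0.072 − 0.024 + 0.33²/2)·0.25 = -0.1178 + 0.0256 = -0.0922
d₁ = -0.0922 / 0.1650 = -0.5586 which rounds to -0.56
d₂ = d₁ − σ√T = -0.5586 − 0.1650 = -0.7236 which rounds to -0.72
e^(−qT) = e^(−0.024·0.25) = 0.9940;  e^(−rT) = e^(−0.072·0.25) = 0.9822
C = 160·0.9940·N(-0.56) − 180·0.9822·N(-0.72) = 160·0.9940·0.2877 − 180·0.9822·0.2358 = 45.7558 − 41.6885 = 4.0673

$4.07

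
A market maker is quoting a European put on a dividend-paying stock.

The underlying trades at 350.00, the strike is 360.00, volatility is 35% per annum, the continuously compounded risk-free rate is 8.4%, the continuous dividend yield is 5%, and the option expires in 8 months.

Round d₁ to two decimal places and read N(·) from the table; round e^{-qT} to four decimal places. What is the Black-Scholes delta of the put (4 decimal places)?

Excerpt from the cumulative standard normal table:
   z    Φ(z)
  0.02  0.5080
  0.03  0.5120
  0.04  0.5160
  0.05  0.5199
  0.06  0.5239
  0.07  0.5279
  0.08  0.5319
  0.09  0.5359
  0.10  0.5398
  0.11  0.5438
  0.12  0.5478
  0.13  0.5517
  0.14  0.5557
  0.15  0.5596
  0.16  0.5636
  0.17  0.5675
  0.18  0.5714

σ√T = 0.35 × 0.8165 = 0.2858
d₁ = [ln(350/360) + (0.084 − 0.05 + 0.35²/2)·0.6667] / 0.2858 = [-0.0282 + 0.0635] / 0.2858 = 0.1236 ≈ 0.12
N(d₁) = N(0.12) = 0.5478
Δ_put = exp(−qT)·(N(d₁) − 1) = 0.9672·(0.5478 − 1) = -0.4374

-0.4374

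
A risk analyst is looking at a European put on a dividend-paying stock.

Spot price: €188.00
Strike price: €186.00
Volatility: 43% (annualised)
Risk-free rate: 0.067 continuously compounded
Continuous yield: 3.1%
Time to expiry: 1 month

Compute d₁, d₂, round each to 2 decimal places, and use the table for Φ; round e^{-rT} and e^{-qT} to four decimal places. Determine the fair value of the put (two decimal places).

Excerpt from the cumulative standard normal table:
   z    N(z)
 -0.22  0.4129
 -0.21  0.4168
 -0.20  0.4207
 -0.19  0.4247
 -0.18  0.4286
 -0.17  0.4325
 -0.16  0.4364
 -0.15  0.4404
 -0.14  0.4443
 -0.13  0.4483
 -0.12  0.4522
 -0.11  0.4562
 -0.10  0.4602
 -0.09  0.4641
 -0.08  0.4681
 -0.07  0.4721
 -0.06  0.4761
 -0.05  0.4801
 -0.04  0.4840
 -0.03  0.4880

T = 0.08333;  σ√T = 0.1241
ln(S/K) + (r − q + σ²/2)T = ln(188/186) + (0.067 − 0.031 + 0.43²/2)·0.08333 = 0.0107 + 0.0107 = 0.0214
d₁ = 0.0214 / 0.1241 = 0.1724 → 0.17
d₂ = d₁ − σ√T = 0.1724 − 0.1241 = 0.0483 → 0.05
e^(−qT) = e^(−0.031·0.08333) = 0.9974;  e^(−rT) = e^(−0.067·0.08333) = 0.9944
N(−d₂) = N(-0.05) = 0.4801;  N(−d₁) = N(-0.17) = 0.4325
P = 186·0.9944·0.4801 − 188·0.9974·0.4325 = 88.7985 − 81.0986 = 7.6999

€7.70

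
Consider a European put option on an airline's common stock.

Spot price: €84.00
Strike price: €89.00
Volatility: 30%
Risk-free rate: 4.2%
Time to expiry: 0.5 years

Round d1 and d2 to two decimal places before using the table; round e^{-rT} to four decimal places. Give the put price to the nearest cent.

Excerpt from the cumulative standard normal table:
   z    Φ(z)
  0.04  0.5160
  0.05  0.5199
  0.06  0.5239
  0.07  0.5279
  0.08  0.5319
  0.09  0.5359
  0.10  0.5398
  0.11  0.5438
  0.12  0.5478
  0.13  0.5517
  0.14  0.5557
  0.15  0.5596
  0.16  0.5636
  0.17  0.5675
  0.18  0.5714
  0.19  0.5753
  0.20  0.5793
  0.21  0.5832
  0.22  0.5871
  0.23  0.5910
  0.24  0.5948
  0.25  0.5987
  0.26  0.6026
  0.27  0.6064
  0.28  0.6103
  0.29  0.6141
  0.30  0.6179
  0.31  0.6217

€8.84

σ√T = 0.3 × 0.7071 = 0.2121
d₁ = [ln(84/89) + (0.042 + ½·0.3²)·0.5] / (σ√T) = (-0.0578 + 0.0435) / 0.2121 = -0.0675 ≈ -0.07
d₂ = -0.0675 − 0.2121 = -0.2796 ≈ -0.28
e^(−rT) = e^(−0.042·0.5) = 0.9792
N(−d₂) = N(0.28) = 0.6103;  N(−d₁) = N(0.07) = 0.5279
P = 89·0.9792·0.6103 − 84·0.5279 = 53.1869 − 44.3436 = 8.8433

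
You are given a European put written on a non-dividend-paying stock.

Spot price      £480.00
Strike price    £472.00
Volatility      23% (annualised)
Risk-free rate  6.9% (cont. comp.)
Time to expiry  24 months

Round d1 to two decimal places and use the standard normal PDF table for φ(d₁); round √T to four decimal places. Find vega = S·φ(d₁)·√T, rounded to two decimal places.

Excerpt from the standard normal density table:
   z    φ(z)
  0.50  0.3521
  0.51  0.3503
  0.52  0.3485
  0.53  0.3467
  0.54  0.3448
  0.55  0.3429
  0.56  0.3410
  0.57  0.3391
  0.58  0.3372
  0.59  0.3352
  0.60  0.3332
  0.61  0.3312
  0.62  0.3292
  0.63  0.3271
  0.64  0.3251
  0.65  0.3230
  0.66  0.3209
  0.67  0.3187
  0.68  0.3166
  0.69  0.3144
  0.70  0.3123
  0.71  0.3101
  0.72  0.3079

220.68

σ√T = 0.23·√2 = 0.3253
ln(S/K) + (r + σ²/2)T = ln(480/472) + (0.069 + 0.23²/2)·2 = 0.0168 + 0.1909 = 0.2077
d₁ = 0.2077 / 0.3253 = 0.6386 ≈ 0.64
√T = √2 = 1.4142
φ(d₁) = φ(0.64) = 0.3251
vega = S·φ(d₁)·√T = 480·0.3251·1.4142 = 220.6831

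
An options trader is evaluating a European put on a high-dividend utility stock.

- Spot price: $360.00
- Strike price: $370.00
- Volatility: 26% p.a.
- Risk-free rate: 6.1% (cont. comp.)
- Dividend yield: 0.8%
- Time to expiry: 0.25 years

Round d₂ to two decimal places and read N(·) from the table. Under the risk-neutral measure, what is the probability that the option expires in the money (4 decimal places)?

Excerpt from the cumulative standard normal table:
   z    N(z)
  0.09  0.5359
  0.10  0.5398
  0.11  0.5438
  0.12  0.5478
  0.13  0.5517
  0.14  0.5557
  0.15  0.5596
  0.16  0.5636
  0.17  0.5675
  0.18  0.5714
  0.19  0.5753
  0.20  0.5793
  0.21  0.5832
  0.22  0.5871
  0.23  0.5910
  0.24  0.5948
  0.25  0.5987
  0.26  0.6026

σ√T = 0.26 × 0.5000 = 0.1300
d₁ = [ln(360/370) + (0.061 − 0.008 + 0.26²/2)·0.25] / 0.1300 = [-0.0274 + 0.0217] / 0.1300 = -0.0438 which rounds to -0.04
d₂ = d₁ − σ√T = -0.0438 − 0.1300 = -0.1738 which rounds to -0.17
Pr(exercise) under Q = N(−d₂) = N(0.17) = 0.5675

0.5675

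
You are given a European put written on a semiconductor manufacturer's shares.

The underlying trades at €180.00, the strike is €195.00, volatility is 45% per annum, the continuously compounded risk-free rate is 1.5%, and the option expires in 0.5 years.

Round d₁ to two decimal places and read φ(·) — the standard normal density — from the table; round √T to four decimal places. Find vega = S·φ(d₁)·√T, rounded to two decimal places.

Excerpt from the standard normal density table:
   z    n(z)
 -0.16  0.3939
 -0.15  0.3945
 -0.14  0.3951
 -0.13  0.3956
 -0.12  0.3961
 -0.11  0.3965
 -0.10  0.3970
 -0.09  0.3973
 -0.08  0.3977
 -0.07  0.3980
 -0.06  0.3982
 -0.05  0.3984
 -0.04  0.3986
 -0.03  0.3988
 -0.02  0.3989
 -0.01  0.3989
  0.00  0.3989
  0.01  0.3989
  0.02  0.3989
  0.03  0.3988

σ√T = 0.45·√0.5 = 0.3182
d₁ = [ln(180/195) + (0.015 + ½·0.45²)·0.5] / (σ√T) = (-0.0800 + 0.0581) / 0.3182 = -0.0689 → -0.07
√T = √0.5 = 0.7071
φ(d₁) = φ(-0.07) = 0.3980
vega = S·φ(d₁)·√T = 180·0.3980·0.7071 = 50.6566

50.66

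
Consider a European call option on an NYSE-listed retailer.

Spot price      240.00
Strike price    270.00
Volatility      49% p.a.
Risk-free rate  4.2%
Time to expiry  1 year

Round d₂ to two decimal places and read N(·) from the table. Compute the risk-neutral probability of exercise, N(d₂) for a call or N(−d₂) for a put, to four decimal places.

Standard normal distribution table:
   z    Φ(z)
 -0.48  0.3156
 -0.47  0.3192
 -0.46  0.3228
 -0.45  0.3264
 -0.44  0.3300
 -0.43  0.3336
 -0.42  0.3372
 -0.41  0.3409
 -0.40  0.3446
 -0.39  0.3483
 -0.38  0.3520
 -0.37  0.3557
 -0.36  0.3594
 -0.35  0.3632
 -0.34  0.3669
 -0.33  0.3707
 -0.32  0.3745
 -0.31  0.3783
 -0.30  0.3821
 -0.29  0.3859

σ√T = 0.49·√1 = 0.4900
d₁ = [ln(240/270) + (0.042 + ½·0.49²)·1] / (σ√T) = (-0.1178 + 0.1620) / 0.4900 = 0.0903 ⇒ 0.09
d₂ = 0.0903 − 0.4900 = -0.3997 ⇒ -0.40
Risk-neutral Pr[S_T > K] = N(d₂) = N(-0.40) = 0.3446

0.3446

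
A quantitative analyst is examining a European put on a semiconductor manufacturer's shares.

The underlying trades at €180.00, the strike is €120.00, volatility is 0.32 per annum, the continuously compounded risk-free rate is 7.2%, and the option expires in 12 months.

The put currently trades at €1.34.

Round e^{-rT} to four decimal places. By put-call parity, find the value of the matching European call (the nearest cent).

€69.68

e^(−rT) = e^(−0.072·1) = 0.9305
Put-call parity: C − P = S − K·e^(−rT) = 180 − 120·0.9305 = 180 − 111.6600 = 68.3400
C = P + (C − P) = 1.34 + (68.3400) = 69.6800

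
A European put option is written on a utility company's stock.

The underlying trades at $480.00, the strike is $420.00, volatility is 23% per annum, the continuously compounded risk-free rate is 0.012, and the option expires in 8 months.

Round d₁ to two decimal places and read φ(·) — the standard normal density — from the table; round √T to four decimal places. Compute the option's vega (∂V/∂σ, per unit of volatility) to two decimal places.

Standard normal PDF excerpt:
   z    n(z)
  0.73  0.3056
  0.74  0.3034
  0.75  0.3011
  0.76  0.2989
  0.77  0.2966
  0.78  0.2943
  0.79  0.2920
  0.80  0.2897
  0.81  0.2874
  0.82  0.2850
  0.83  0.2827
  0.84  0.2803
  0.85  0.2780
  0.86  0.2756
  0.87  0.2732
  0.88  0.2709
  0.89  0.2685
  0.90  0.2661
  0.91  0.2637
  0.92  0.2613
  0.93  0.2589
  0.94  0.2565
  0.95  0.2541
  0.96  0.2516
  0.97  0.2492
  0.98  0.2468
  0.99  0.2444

T = 0.6667;  σ√T = 0.1878
d₁ = [ln(480/420) + (0.012 + 0.23²/2)·0.6667] / 0.1878 = [0.1335 + 0.0256] / 0.1878 = 0.8475 → 0.85
√T = √0.6667 = 0.8165
φ(d₁) = φ(0.85) = 0.2780
vega = S·φ(d₁)·√T = 480·0.2780·0.8165 = 108.9538

108.95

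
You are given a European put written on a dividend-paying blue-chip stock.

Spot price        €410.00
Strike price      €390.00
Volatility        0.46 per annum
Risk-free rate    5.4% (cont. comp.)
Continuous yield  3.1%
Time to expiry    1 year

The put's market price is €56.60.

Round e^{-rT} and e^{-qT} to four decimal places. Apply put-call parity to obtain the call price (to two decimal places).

€84.61

e^(−qT) = e^(−0.031·1) = 0.9695;  e^(−rT) = e^(−0.054·1) = 0.9474
Put-call parity: C − P = S·e^(−qT) − K·e^(−rT) = 410·0.9695 − 390·0.9474 = 397.4950 − 369.4860 = 28.0090
C = P + (C − P) = 56.60 + (28.0090) = 84.6090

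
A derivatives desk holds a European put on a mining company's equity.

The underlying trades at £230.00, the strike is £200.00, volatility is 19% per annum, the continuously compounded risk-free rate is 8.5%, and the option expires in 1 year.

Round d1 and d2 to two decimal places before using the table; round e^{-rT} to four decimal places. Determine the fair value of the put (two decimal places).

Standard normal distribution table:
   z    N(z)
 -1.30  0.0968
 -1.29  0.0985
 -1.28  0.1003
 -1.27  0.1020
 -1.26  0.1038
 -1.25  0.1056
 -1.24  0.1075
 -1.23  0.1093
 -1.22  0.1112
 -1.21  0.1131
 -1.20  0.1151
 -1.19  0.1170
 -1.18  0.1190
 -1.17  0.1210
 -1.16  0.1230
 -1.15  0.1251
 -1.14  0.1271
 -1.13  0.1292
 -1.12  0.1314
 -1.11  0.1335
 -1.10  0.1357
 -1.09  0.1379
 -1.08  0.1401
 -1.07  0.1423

T = 1;  σ√T = 0.1900
d₁ = [ln(230/200) + (0.085 + 0.19²/2)·1] / 0.1900 = [0.1398 + 0.1031] / 0.1900 = 1.2780 → 1.28
d₂ = d₁ − σ√T = 1.2780 − 0.1900 = 1.0880 → 1.09
exp(−rT) = exp(−0.085·1) = 0.9185
P = 200·0.9185·N(-1.09) − 230·N(-1.28) = 200·0.9185·0.1379 − 230·0.1003 = 25.3322 − 23.0690 = 2.2632

£2.26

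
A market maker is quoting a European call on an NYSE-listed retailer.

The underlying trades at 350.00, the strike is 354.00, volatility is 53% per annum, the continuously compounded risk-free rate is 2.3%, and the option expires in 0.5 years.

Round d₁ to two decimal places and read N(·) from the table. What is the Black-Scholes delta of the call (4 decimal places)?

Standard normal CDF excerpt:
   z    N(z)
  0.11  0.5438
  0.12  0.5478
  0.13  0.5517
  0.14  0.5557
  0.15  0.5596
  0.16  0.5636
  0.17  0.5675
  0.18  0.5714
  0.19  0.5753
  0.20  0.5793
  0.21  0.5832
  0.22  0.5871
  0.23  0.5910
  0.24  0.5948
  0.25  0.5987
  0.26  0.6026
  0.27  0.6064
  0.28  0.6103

0.5753

σ√T = 0.53·√0.5 = 0.3748
d₁ = [ln(350/354) + (0.023 + 0.53²/2)·0.5] / 0.3748 = [-0.0114 + 0.0817] / 0.3748 = 0.1877 → 0.19
N(d₁) = N(0.19) = 0.5753
Δ_call = N(d₁) = 0.5753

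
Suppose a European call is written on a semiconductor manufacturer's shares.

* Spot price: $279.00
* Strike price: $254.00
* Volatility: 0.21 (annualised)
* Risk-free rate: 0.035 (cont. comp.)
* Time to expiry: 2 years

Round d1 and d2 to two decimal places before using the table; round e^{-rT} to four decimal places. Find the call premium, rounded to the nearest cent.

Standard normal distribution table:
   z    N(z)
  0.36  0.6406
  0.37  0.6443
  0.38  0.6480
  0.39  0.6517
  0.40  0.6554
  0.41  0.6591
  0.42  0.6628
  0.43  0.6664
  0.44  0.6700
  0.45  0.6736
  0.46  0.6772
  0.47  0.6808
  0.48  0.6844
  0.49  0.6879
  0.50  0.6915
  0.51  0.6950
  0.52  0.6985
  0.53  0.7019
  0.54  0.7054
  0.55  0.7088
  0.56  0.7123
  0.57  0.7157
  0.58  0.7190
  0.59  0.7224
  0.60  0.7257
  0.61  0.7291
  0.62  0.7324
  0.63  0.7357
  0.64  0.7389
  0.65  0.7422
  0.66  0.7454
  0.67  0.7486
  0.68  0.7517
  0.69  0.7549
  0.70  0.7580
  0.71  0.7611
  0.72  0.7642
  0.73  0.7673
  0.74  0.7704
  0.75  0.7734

$56.26

σ√T = 0.21·√2 = 0.2970
d₁ = [ln(279/254) + (0.035 + 0.21²/2)·2] / 0.2970 = [0.0939 + 0.1141] / 0.2970 = 0.7003 ⇒ 0.70
d₂ = d₁ − σ√T = 0.7003 − 0.2970 = 0.4033 ⇒ 0.40
exp(−rT) = exp(−0.035·2) = 0.9324
C = 279·N(0.70) − 254·0.9324·N(0.40) = 279·0.7580 − 254·0.9324·0.6554 = 211.4820 − 155.2181 = 56.2639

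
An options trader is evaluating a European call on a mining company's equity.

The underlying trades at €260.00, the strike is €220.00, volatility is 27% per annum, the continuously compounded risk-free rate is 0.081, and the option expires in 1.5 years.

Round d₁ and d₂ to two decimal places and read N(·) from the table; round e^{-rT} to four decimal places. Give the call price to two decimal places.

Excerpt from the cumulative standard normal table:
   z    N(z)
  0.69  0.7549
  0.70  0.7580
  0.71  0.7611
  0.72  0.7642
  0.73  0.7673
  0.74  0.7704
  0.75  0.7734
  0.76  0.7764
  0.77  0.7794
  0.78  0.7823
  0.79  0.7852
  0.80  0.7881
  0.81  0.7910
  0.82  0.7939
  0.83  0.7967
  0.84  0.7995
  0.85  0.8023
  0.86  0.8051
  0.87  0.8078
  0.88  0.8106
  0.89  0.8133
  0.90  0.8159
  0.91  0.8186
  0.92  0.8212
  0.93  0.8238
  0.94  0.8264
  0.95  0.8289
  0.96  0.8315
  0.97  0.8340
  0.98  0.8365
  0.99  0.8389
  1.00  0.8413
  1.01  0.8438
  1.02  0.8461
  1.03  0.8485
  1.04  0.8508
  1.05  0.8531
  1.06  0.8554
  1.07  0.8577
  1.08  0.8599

T = 1.5;  σ√T = 0.3307
d₁ = [ln(260/220) + (0.081 + 0.27²/2)·1.5] / 0.3307 = [0.1671 + 0.1762] / 0.3307 = 1.0379 ≈ 1.04
d₂ = d₁ − σ√T = 1.0379 − 0.3307 = 0.7073 ≈ 0.71
e^(−rT) = e^(−0.081·1.5) = 0.8856
C = 260·N(1.04) − 220·0.8856·N(0.71) = 260·0.8508 − 220·0.8856·0.7611 = 221.2080 − 148.2866 = 72.9214

€72.92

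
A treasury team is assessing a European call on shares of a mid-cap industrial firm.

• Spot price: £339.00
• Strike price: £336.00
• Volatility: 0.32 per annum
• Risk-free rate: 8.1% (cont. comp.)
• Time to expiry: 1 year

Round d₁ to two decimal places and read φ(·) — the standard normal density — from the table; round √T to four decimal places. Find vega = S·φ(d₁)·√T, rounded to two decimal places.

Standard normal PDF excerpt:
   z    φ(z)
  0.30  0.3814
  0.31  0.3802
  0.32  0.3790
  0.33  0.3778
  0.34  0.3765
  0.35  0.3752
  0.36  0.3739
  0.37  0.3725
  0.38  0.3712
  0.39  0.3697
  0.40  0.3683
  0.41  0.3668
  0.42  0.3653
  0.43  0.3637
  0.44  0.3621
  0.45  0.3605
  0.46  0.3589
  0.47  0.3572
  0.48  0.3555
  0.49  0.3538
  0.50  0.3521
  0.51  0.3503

122.75

σ√T = 0.32·√1 = 0.3200
d₁ = [ln(339/336) + (0.081 + ½·0.32²)·1] / (σ√T) = (0.0089 + 0.1322) / 0.3200 = 0.4409 ⇒ 0.44
√T = √1 = 1.0000
φ(d₁) = φ(0.44) = 0.3621
vega = S·φ(d₁)·√T = 339·0.3621·1.0000 = 122.7519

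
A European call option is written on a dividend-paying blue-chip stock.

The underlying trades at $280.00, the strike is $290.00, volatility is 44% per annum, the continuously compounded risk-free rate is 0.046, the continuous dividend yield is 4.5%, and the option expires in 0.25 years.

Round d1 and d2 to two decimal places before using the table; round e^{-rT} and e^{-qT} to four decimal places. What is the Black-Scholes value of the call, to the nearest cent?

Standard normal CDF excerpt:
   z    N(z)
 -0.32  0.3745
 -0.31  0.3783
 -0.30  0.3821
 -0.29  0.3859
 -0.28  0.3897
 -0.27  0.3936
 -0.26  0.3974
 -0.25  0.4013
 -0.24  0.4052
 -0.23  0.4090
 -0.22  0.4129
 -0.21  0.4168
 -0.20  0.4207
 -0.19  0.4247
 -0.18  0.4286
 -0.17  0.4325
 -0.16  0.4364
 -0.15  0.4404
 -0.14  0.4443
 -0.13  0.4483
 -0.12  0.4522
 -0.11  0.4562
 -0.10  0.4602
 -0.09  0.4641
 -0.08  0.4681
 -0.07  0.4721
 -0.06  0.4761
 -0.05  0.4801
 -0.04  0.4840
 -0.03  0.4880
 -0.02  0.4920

$20.08

σ√T = 0.44·√0.25 = 0.2200
d₁ = [ln(280/290) + (0.046 − 0.045 + 0.44²/2)·0.25] / 0.2200 = [-0.0351 + 0.0244] / 0.2200 = -0.0484 ⇒ -0.05
d₂ = d₁ − σ√T = -0.0484 − 0.2200 = -0.2684 ⇒ -0.27
exp(−qT) = exp(−0.045·0.25) = 0.9888;  exp(−rT) = exp(−0.046·0.25) = 0.9886
N(d₁) = N(-0.05) = 0.4801;  N(d₂) = N(-0.27) = 0.3936
C = 280·0.9888·0.4801 − 290·0.9886·0.3936 = 132.9224 − 112.8428 = 20.0796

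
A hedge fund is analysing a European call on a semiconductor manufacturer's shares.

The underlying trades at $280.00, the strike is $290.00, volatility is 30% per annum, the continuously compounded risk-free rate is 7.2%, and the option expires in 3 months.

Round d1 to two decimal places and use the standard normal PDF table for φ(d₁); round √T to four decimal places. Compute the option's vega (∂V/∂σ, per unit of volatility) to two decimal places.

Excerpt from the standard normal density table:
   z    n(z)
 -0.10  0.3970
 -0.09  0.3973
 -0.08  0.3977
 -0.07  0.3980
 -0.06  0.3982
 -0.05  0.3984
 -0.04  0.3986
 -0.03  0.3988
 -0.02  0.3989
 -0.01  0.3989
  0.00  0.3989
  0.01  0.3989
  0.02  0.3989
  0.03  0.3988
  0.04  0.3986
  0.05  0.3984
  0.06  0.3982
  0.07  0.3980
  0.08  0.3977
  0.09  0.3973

σ√T = 0.3 × 0.5000 = 0.1500
d₁ = [ln(280/290) + (0.072 + 0.3²/2)·0.25] / 0.1500 = [-0.0351 + 0.0292] / 0.1500 = -0.0389 → -0.04
√T = √0.25 = 0.5000
φ(d₁) = φ(-0.04) = 0.3986
vega = S·φ(d₁)·√T = 280·0.3986·0.5000 = 55.8040
(Vega is the same for a European call and put with the same parameters.)

55.80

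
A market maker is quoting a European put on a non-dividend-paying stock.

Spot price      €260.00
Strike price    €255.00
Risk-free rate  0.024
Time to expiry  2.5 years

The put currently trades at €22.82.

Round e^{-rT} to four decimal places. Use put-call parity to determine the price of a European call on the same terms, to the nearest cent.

€42.66

exp(−rT) = exp(−0.024·2.5) = 0.9418
Put-call parity: C − P = S − K·e^(−rT) = 260 − 255·0.9418 = 260 − 240.1590 = 19.8410
C = P + (C − P) = 22.82 + (19.8410) = 42.6610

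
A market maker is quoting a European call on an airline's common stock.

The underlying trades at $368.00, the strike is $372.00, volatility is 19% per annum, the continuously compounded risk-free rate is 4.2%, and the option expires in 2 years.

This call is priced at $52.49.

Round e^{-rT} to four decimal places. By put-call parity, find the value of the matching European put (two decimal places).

$26.51

exp(−rT) = exp(−0.042·2) = 0.9194
Put-call parity: C − P = S − K·e^(−rT) = 368 − 372·0.9194 = 368 − 342.0168 = 25.9832
P = C − (C − P) = 52.49 − (25.9832) = 26.5068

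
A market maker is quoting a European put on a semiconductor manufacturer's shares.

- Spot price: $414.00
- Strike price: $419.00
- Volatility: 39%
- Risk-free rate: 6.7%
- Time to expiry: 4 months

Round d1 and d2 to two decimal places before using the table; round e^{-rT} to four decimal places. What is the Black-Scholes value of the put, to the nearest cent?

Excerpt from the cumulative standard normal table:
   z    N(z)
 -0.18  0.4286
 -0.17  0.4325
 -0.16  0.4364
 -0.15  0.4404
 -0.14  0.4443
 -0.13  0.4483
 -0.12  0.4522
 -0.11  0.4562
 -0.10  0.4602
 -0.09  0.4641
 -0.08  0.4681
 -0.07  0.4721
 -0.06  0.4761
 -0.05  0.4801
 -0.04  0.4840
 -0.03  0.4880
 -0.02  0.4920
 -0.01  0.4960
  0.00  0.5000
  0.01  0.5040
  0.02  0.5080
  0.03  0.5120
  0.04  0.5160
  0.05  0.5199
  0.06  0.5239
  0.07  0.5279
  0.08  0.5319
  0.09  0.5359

$35.63

T = 0.3333;  σ√T = 0.2252
d₁ = [ln(414/419) + (0.067 + 0.39²/2)·0.3333] / 0.2252 = [-0.0120 + 0.0477] / 0.2252 = 0.1585 which rounds to 0.16
d₂ = d₁ − σ√T = 0.1585 − 0.2252 = -0.0667 which rounds to -0.07
exp(−rT) = exp(−0.067·0.3333) = 0.9779
N(−d₂) = N(0.07) = 0.5279;  N(−d₁) = N(-0.16) = 0.4364
P = 419·0.9779·0.5279 − 414·0.4364 = 216.3018 − 180.6696 = 35.6322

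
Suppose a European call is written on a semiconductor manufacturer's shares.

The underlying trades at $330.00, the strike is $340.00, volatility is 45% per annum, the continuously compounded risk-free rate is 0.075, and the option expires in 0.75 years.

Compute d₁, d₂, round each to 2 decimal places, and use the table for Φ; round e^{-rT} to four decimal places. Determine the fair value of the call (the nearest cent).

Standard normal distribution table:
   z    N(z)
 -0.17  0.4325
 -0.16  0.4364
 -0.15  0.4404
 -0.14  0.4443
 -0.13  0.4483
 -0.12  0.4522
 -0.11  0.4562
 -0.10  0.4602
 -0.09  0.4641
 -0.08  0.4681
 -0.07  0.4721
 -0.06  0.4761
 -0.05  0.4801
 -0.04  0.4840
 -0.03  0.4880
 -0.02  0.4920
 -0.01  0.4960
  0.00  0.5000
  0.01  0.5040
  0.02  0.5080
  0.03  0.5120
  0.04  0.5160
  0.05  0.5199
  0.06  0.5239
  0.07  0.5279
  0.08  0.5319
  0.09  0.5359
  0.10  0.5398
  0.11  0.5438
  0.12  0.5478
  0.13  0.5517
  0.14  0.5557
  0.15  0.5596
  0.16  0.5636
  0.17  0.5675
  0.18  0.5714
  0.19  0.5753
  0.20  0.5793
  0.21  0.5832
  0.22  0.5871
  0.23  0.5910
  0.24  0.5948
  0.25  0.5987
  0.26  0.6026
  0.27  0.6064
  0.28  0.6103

$54.77

σ√T = 0.45·√0.75 = 0.3897
d₁ = [ln(330/340) + (0.075 + 0.45²/2)·0.75] / 0.3897 = [-0.0299 + 0.1322] / 0.3897 = 0.2626 which rounds to 0.26
d₂ = d₁ − σ√T = 0.2626 − 0.3897 = -0.1271 which rounds to -0.13
exp(−rT) = exp(−0.075·0.75) = 0.9453
C = 330·N(0.26) − 340·0.9453·N(-0.13) = 330·0.6026 − 340·0.9453·0.4483 = 198.8580 − 144.0845 = 54.7735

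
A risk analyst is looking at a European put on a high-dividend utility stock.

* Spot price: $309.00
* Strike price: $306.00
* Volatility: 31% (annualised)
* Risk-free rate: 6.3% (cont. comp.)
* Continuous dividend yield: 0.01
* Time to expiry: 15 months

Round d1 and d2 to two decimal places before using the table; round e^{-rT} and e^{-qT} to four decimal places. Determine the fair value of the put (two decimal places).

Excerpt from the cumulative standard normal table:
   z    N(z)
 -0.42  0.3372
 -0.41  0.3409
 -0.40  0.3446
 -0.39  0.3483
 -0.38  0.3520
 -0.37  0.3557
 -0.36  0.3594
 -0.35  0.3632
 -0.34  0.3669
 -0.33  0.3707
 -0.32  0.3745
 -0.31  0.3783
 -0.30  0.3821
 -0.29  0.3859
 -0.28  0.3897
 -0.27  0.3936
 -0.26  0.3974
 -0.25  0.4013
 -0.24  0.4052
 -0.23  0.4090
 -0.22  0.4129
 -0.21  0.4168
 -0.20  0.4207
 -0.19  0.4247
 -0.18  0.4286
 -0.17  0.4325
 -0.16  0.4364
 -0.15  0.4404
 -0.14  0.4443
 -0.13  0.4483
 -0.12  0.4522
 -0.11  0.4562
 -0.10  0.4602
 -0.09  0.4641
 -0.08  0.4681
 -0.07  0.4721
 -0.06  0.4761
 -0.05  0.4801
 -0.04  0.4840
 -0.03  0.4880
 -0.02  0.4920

σ√T = 0.31·√1.25 = 0.3466
d₁ = [ln(309/306) + (0.063 − 0.01 + 0.31²/2)·1.25] / 0.3466 = [0.0098 + 0.1263] / 0.3466 = 0.3926 ≈ 0.39
d₂ = d₁ − σ√T = 0.3926 − 0.3466 = 0.0460 ≈ 0.05
e^(−qT) = e^(−0.01·1.25) = 0.9876;  e^(−rT) = e^(−0.063·1.25) = 0.9243
N(−d₂) = N(-0.05) = 0.4801;  N(−d₁) = N(-0.39) = 0.3483
P = 306·0.9243·0.4801 − 309·0.9876·0.3483 = 135.7895 − 106.2902 = 29.4993

$29.50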